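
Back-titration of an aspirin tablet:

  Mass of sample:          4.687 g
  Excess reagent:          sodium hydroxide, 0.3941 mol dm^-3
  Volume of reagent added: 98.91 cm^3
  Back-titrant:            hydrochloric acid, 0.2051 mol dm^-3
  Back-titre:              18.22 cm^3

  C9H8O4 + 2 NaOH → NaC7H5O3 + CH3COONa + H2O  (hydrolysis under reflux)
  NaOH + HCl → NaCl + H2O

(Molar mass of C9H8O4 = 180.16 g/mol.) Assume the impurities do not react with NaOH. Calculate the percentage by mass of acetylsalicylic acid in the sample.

n(NaOH) added = 0.09891 × 0.3941 = 0.03898 mol
n(HCl) used in back-titration = 0.01822 × 0.2051 = 3.737 × 10^-3 mol
n(NaOH) left over = 3.737 × 10^-3 mol (1:1 ratio)
n(NaOH) consumed by analyte = 0.03898 − 3.737 × 10^-3 = 0.03524 mol
From the 1:2 ratio, n(C9H8O4) = 1/2 × 0.03524 = 0.01762 mol
mass of C9H8O4 = 0.01762 × 180.16 = 3.175 g
% C9H8O4 = 3.175 / 4.687 × 100 = 67.73 %

67.73 %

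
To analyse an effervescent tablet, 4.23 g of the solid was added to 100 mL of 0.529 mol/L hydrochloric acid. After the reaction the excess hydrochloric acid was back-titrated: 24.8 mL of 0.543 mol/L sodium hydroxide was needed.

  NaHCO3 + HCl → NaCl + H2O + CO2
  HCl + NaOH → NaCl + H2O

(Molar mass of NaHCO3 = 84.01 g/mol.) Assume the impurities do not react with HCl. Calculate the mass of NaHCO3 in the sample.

3.31 g

n(HCl) added = 0.100 × 0.529 = 0.0529 mol
n(NaOH) used in back-titration = 0.0248 × 0.543 = 0.0135 mol
n(HCl) left over = 0.0135 mol (1:1 ratio)
n(HCl) consumed by analyte = 0.0529 − 0.0135 = 0.0394 mol
n(NaHCO3) = 0.0394 mol (1:1 ratio)
mass of NaHCO3 = 0.0394 × 84.01 = 3.31 g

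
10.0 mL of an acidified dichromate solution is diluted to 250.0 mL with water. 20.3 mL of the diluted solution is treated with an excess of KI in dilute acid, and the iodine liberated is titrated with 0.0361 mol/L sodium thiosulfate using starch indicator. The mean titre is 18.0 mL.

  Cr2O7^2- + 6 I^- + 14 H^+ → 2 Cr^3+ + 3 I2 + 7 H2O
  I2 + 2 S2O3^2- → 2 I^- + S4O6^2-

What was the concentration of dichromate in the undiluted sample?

n(S2O3^2-) = 0.0180 × 0.0361 = 6.50 × 10^-4 mol
n(I2) = n(S2O3^2-)/2 = 3.25 × 10^-4 mol
From the 1:3 ratio, n(Cr2O7^2-) in the aliquot = 1/3 × 3.25 × 10^-4 = 1.08 × 10^-4 mol
[Cr2O7^2-]_dilute = 1.08 × 10^-4 / 0.0203 = 0.00533 mol/L
[Cr2O7^2-]_original = 0.00533 × 250.0/10.0 = 0.133 mol/L

0.133 mol/L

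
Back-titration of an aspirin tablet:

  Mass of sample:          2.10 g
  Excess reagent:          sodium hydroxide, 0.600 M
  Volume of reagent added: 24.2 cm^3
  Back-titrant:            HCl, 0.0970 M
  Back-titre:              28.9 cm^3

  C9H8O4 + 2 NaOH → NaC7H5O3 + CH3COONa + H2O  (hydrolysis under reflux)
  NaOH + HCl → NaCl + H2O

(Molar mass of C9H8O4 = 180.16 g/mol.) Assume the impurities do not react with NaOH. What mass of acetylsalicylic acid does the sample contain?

n(NaOH) added = 0.0242 × 0.600 = 0.0145 mol
n(HCl) used in back-titration = 0.0289 × 0.0970 = 2.80 × 10^-3 mol
n(NaOH) left over = 2.80 × 10^-3 mol (1:1 ratio)
n(NaOH) consumed by analyte = 0.0145 − 2.80 × 10^-3 = 0.0117 mol
From the 1:2 ratio, n(C9H8O4) = 1/2 × 0.0117 = 5.86 × 10^-3 mol
mass of C9H8O4 = 5.86 × 10^-3 × 180.16 = 1.06 g

1.06 g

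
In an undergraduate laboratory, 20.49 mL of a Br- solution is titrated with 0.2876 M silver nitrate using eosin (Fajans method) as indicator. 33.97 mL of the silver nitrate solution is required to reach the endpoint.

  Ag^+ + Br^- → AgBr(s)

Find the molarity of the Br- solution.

n(AgNO3) = 0.03397 L × 0.2876 mol/L = 9.770 × 10^-3 mol
n(Br-) = 9.770 × 10^-3 mol (1:1 mole ratio)
[Br-] = 9.770 × 10^-3 mol / 0.02049 L = 0.4768 mol/L

0.4768 M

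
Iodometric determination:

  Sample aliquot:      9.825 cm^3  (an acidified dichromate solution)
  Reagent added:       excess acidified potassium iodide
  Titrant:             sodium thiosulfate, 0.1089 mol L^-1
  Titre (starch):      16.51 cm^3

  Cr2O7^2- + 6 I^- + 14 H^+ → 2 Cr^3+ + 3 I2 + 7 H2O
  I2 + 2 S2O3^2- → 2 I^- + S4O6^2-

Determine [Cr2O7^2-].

0.03050 mol/L

n(S2O3^2-) = 0.01651 × 0.1089 = 1.798 × 10^-3 mol
n(I2) = n(S2O3^2-)/2 = 8.990 × 10^-4 mol
From the 1:3 ratio, n(Cr2O7^2-) in the aliquot = 1/3 × 8.990 × 10^-4 = 2.997 × 10^-4 mol
[Cr2O7^2-] = 2.997 × 10^-4 / 0.009825 = 0.03050 mol/L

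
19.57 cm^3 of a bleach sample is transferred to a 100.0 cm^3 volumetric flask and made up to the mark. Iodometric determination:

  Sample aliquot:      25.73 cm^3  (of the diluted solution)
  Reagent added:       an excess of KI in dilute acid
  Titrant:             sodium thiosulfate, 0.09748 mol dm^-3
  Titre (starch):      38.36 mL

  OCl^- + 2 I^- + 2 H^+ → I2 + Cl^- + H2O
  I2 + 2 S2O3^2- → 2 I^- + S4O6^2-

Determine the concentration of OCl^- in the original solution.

0.3713 mol/L

n(S2O3^2-) = 0.03836 × 0.09748 = 3.739 × 10^-3 mol
n(I2) = n(S2O3^2-)/2 = 1.870 × 10^-3 mol
n(OCl^-) in the aliquot = 1.870 × 10^-3 mol (1:1 ratio)
[OCl^-]_dilute = 1.870 × 10^-3 / 0.02573 = 0.07266 mol/L
[OCl^-]_original = 0.07266 × 100.0/19.57 = 0.3713 mol/L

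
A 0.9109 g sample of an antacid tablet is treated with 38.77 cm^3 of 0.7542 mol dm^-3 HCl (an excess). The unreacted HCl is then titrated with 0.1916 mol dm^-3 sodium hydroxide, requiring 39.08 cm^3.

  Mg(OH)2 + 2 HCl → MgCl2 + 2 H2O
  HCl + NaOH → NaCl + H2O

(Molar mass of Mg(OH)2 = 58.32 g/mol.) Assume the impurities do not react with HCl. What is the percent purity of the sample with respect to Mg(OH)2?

n(HCl) added = 0.03877 × 0.7542 = 0.02924 mol
n(NaOH) used in back-titration = 0.03908 × 0.1916 = 7.488 × 10^-3 mol
n(HCl) left over = 7.488 × 10^-3 mol (1:1 ratio)
n(HCl) consumed by analyte = 0.02924 − 7.488 × 10^-3 = 0.02175 mol
From the 1:2 ratio, n(Mg(OH)2) = 1/2 × 0.02175 = 0.01088 mol
mass of Mg(OH)2 = 0.01088 × 58.32 = 0.6343 g
% Mg(OH)2 = 0.6343 / 0.9109 × 100 = 69.64 %

69.64 %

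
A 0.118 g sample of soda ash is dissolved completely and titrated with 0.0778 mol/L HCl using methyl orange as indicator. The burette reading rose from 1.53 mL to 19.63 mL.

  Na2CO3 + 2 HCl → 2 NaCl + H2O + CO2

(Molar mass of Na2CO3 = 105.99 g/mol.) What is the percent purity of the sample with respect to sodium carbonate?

63.2 %

n(HCl) = 0.0181 L × 0.0778 mol/L = 1.41 × 10^-3 mol
From the 1:2 ratio, n(Na2CO3) = 1/2 × 1.41 × 10^-3 = 7.04 × 10^-4 mol
mass of Na2CO3 = 7.04 × 10^-4 × 105.99 g/mol = 0.0746 g
% Na2CO3 = 0.0746 / 0.118 × 100 = 63.2 %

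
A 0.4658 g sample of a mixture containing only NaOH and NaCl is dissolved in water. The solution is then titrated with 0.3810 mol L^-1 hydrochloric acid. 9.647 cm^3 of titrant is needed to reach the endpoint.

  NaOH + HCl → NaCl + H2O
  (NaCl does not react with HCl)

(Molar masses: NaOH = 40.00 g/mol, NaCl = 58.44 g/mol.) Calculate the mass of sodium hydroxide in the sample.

0.1470 g

n(HCl) = 0.009647 × 0.3810 = 3.676 × 10^-3 mol
Let x = n(NaOH), y = n(NaCl).
Titrant: 1x = 3.676 × 10^-3;  mass: 40.00x + 58.44y = 0.4658
Solving, x = 3.676 × 10^-3 mol, y = 5.455 × 10^-3 mol
mass of NaOH = 3.676 × 10^-3 × 40.00 = 0.1470 g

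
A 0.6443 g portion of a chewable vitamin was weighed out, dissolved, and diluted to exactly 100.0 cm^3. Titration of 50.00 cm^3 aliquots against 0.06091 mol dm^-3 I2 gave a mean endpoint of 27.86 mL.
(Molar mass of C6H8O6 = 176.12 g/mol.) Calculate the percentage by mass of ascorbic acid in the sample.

92.77 %

C6H8O6 + I2 → C6H6O6 + 2 HI
n(I2) per titration = 0.02786 × 0.06091 = 1.697 × 10^-3 mol
n(C6H8O6) in each aliquot = 1.697 × 10^-3 mol (1:1 ratio)
n(C6H8O6) in the whole flask = 1.697 × 10^-3 × 100.0/50.00 = 3.394 × 10^-3 mol
mass of C6H8O6 = 3.394 × 10^-3 × 176.12 = 0.5977 g
% C6H8O6 = 0.5977 / 0.6443 × 100 = 92.77 %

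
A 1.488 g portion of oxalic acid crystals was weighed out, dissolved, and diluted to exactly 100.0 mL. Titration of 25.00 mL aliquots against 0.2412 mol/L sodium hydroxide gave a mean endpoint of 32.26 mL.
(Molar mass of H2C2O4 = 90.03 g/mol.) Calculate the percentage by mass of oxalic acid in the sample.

H2C2O4 + 2 NaOH → Na2C2O4 + 2 H2O
n(NaOH) per titration = 0.03226 × 0.2412 = 7.781 × 10^-3 mol
From the 1:2 ratio, n(H2C2O4) in each aliquot = 1/2 × 7.781 × 10^-3 = 3.891 × 10^-3 mol
n(H2C2O4) in the whole flask = 3.891 × 10^-3 × 100.0/25.00 = 0.01556 mol
mass of H2C2O4 = 0.01556 × 90.03 = 1.401 g
% H2C2O4 = 1.401 / 1.488 × 100 = 94.16 %

94.16 %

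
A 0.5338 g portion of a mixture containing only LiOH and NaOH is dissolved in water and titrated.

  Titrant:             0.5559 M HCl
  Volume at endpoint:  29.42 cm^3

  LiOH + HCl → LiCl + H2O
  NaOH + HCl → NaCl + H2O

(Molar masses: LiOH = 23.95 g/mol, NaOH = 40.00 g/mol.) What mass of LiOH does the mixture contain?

n(HCl) = 0.02942 × 0.5559 = 0.01635 mol
Let x = n(LiOH), y = n(NaOH).
Titrant: 1x + 1y = 0.01635;  mass: 23.95x + 40.00y = 0.5338
Solving, x = 7.501 × 10^-3 mol, y = 8.854 × 10^-3 mol
mass of LiOH = 7.501 × 10^-3 × 23.95 = 0.1796 g

0.1796 g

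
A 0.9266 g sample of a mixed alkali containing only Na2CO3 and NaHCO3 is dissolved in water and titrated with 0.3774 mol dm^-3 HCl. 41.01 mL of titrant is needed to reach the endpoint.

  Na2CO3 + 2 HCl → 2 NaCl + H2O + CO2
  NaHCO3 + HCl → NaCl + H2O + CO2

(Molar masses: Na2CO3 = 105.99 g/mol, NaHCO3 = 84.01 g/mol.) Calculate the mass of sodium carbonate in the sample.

n(HCl) = 0.04101 × 0.3774 = 0.01548 mol
Let x = n(Na2CO3), y = n(NaHCO3).
Titrant: 2x + 1y = 0.01548;  mass: 105.99x + 84.01y = 0.9266
Solving, x = 6.023 × 10^-3 mol, y = 3.430 × 10^-3 mol
mass of Na2CO3 = 6.023 × 10^-3 × 105.99 = 0.6384 g

0.6384 g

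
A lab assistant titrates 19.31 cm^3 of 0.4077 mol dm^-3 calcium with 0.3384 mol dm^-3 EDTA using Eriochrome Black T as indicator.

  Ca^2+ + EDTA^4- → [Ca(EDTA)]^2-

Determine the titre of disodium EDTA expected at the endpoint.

n(Ca2+) = 0.01931 L × 0.4077 mol/L = 7.873 × 10^-3 mol
n(EDTA) = 7.873 × 10^-3 mol (1:1 stoichiometry)
V(EDTA) = 7.873 × 10^-3 mol / 0.3384 mol/L = 0.02326 L = 23.26 mL

23.26 mL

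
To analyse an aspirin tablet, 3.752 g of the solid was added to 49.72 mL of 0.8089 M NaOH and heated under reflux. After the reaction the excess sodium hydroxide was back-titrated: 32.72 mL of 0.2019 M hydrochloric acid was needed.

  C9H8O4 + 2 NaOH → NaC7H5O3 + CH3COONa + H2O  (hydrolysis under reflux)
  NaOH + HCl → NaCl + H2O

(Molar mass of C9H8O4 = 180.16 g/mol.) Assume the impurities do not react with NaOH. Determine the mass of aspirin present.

3.028 g

n(NaOH) added = 0.04972 × 0.8089 = 0.04022 mol
n(HCl) used in back-titration = 0.03272 × 0.2019 = 6.606 × 10^-3 mol
n(NaOH) left over = 6.606 × 10^-3 mol (1:1 ratio)
n(NaOH) consumed by analyte = 0.04022 − 6.606 × 10^-3 = 0.03361 mol
From the 1:2 ratio, n(C9H8O4) = 1/2 × 0.03361 = 0.01681 mol
mass of C9H8O4 = 0.01681 × 180.16 = 3.028 g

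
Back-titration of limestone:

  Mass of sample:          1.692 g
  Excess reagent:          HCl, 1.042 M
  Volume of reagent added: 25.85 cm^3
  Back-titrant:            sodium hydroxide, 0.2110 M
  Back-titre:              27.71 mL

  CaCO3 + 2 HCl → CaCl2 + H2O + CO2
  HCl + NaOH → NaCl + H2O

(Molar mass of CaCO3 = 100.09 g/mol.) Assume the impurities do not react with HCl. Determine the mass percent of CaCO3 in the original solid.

62.38 %

n(HCl) added = 0.02585 × 1.042 = 0.02694 mol
n(NaOH) used in back-titration = 0.02771 × 0.2110 = 5.847 × 10^-3 mol
n(HCl) left over = 5.847 × 10^-3 mol (1:1 ratio)
n(HCl) consumed by analyte = 0.02694 − 5.847 × 10^-3 = 0.02109 mol
From the 1:2 ratio, n(CaCO3) = 1/2 × 0.02109 = 0.01054 mol
mass of CaCO3 = 0.01054 × 100.09 = 1.055 g
% CaCO3 = 1.055 / 1.692 × 100 = 62.38 %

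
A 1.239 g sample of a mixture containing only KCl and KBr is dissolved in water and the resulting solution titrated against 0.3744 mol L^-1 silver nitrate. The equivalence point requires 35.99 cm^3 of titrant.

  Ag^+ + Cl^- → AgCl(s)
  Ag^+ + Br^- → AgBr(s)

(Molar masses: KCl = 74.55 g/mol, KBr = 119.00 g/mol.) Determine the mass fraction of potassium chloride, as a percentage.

49.34 %

n(AgNO3) = 0.03599 × 0.3744 = 0.01347 mol
Let x = n(KCl), y = n(KBr).
Titrant: 1x + 1y = 0.01347;  mass: 74.55x + 119.00y = 1.239
Solving, x = 8.200 × 10^-3 mol, y = 5.275 × 10^-3 mol
mass of KCl = 8.200 × 10^-3 × 74.55 = 0.6113 g
% KCl = 0.6113 / 1.239 × 100 = 49.34 %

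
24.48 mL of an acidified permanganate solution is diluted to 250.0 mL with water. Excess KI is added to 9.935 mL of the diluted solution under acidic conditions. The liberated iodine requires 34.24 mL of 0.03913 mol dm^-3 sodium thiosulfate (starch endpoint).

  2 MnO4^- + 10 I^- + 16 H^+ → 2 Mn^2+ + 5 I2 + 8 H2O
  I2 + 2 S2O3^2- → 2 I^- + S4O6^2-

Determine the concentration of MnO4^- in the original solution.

n(S2O3^2-) = 0.03424 × 0.03913 = 1.340 × 10^-3 mol
n(I2) = n(S2O3^2-)/2 = 6.699 × 10^-4 mol
From the 2:5 ratio, n(MnO4^-) in the aliquot = 2/5 × 6.699 × 10^-4 = 2.680 × 10^-4 mol
[MnO4^-]_dilute = 2.680 × 10^-4 / 0.009935 = 0.02697 mol/L
[MnO4^-]_original = 0.02697 × 250.0/24.48 = 0.2754 mol/L

0.2754 mol/L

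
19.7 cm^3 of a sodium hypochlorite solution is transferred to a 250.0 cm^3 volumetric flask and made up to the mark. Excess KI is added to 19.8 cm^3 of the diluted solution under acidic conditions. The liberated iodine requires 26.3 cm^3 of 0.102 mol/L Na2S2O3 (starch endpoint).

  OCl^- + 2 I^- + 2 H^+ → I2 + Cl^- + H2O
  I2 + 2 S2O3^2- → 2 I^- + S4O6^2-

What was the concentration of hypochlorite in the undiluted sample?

0.860 mol/L

n(S2O3^2-) = 0.0263 × 0.102 = 2.68 × 10^-3 mol
n(I2) = n(S2O3^2-)/2 = 1.34 × 10^-3 mol
n(OCl^-) in the aliquot = 1.34 × 10^-3 mol (1:1 ratio)
[OCl^-]_dilute = 1.34 × 10^-3 / 0.0198 = 0.0677 mol/L
[OCl^-]_original = 0.0677 × 250.0/19.7 = 0.860 mol/L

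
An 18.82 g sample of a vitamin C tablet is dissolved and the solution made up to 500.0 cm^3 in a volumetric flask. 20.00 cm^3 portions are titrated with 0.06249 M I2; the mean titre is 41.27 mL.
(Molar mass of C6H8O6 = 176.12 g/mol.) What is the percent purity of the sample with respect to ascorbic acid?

C6H8O6 + I2 → C6H6O6 + 2 HI
n(I2) per titration = 0.04127 × 0.06249 = 2.579 × 10^-3 mol
n(C6H8O6) in each aliquot = 2.579 × 10^-3 mol (1:1 ratio)
n(C6H8O6) in the whole flask = 2.579 × 10^-3 × 500.0/20.00 = 0.06447 mol
mass of C6H8O6 = 0.06447 × 176.12 = 11.36 g
% C6H8O6 = 11.36 / 18.82 × 100 = 60.34 %

60.34 %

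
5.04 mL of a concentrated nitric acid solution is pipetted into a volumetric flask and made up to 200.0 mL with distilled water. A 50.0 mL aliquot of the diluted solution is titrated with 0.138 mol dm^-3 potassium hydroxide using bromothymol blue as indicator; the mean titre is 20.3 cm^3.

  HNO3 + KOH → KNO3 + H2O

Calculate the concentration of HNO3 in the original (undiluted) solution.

n(KOH) = 0.0203 × 0.138 = 2.80 × 10^-3 mol
n(HNO3) in the aliquot = 2.80 × 10^-3 mol (1:1 ratio)
[HNO3]_dilute = 2.80 × 10^-3 / 0.0500 = 0.0560 mol/L
Dilution factor = 200.0 / 5.04 = 39.68
[HNO3]_stock = 0.0560 × 39.68 = 2.22 mol/L

2.22 mol/L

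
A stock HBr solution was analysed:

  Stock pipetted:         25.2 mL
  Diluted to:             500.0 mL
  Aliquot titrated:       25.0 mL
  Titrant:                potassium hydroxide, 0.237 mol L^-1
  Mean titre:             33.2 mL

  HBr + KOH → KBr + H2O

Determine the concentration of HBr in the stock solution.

6.24 mol/L

n(KOH) = 0.0332 × 0.237 = 7.87 × 10^-3 mol
n(HBr) in the aliquot = 7.87 × 10^-3 mol (1:1 ratio)
[HBr]_dilute = 7.87 × 10^-3 / 0.0250 = 0.315 mol/L
Dilution factor = 500.0 / 25.2 = 19.84
[HBr]_stock = 0.315 × 19.84 = 6.24 mol/L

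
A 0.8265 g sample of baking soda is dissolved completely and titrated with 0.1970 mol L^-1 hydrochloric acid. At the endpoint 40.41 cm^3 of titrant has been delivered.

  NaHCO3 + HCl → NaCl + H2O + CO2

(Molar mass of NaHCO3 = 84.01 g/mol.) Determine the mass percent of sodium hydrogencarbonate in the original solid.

80.92 %

n(HCl) = 0.04041 L × 0.1970 mol/L = 7.961 × 10^-3 mol
n(NaHCO3) = 7.961 × 10^-3 mol (1:1 ratio)
mass of NaHCO3 = 7.961 × 10^-3 × 84.01 g/mol = 0.6688 g
% NaHCO3 = 0.6688 / 0.8265 × 100 = 80.92 %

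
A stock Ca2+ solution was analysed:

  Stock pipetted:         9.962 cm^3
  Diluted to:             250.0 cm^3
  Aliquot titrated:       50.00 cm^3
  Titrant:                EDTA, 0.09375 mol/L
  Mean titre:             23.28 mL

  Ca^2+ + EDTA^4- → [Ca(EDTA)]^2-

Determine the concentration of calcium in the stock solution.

n(EDTA) = 0.02328 × 0.09375 = 2.183 × 10^-3 mol
n(Ca2+) in the aliquot = 2.183 × 10^-3 mol (1:1 ratio)
[Ca2+]_dilute = 2.183 × 10^-3 / 0.05000 = 0.04365 mol/L
Dilution factor = 250.0 / 9.962 = 25.10
[Ca2+]_stock = 0.04365 × 25.10 = 1.095 mol/L

1.095 mol/L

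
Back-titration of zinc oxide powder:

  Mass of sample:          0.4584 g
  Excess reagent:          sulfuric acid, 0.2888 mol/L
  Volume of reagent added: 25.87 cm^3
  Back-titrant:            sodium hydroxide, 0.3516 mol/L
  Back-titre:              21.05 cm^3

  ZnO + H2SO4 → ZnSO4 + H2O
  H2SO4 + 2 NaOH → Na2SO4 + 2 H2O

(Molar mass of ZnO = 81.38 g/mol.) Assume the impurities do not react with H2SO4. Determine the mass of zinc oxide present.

0.3069 g

n(H2SO4) added = 0.02587 × 0.2888 = 7.471 × 10^-3 mol
n(NaOH) used in back-titration = 0.02105 × 0.3516 = 7.401 × 10^-3 mol
From the 1:2 ratio, n(H2SO4) left over = 1/2 × 7.401 × 10^-3 = 3.701 × 10^-3 mol
n(H2SO4) consumed by analyte = 7.471 × 10^-3 − 3.701 × 10^-3 = 3.771 × 10^-3 mol
n(ZnO) = 3.771 × 10^-3 mol (1:1 ratio)
mass of ZnO = 3.771 × 10^-3 × 81.38 = 0.3069 g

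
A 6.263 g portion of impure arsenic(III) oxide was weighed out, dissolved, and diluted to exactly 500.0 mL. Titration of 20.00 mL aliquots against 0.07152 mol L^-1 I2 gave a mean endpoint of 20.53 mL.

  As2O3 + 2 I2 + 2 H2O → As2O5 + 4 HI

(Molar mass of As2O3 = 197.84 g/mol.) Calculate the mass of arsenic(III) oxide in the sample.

3.631 g

n(I2) per titration = 0.02053 × 0.07152 = 1.468 × 10^-3 mol
From the 1:2 ratio, n(As2O3) in each aliquot = 1/2 × 1.468 × 10^-3 = 7.342 × 10^-4 mol
n(As2O3) in the whole flask = 7.342 × 10^-4 × 500.0/20.00 = 0.01835 mol
mass of As2O3 = 0.01835 × 197.84 = 3.631 g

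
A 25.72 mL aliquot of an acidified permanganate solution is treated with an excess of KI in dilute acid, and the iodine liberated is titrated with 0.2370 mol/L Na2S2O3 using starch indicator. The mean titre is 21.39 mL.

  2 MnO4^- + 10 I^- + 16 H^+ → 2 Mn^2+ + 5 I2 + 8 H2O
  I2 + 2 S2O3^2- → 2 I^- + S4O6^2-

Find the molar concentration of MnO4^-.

n(S2O3^2-) = 0.02139 × 0.2370 = 5.069 × 10^-3 mol
n(I2) = n(S2O3^2-)/2 = 2.535 × 10^-3 mol
From the 2:5 ratio, n(MnO4^-) in the aliquot = 2/5 × 2.535 × 10^-3 = 1.014 × 10^-3 mol
[MnO4^-] = 1.014 × 10^-3 / 0.02572 = 0.03942 mol/L

0.03942 mol/L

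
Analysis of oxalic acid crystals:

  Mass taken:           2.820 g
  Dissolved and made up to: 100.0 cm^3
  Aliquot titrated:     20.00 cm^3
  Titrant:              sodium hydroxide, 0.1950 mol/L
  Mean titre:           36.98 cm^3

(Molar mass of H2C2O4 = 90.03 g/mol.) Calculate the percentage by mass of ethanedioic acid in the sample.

H2C2O4 + 2 NaOH → Na2C2O4 + 2 H2O
n(NaOH) per titration = 0.03698 × 0.1950 = 7.211 × 10^-3 mol
From the 1:2 ratio, n(H2C2O4) in each aliquot = 1/2 × 7.211 × 10^-3 = 3.606 × 10^-3 mol
n(H2C2O4) in the whole flask = 3.606 × 10^-3 × 100.0/20.00 = 0.01803 mol
mass of H2C2O4 = 0.01803 × 90.03 = 1.623 g
% H2C2O4 = 1.623 / 2.820 × 100 = 57.55 %

57.55 %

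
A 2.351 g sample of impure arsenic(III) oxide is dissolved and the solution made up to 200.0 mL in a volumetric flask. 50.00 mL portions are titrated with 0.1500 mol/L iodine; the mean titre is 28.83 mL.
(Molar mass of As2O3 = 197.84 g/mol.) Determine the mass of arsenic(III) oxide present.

1.711 g

As2O3 + 2 I2 + 2 H2O → As2O5 + 4 HI
n(I2) per titration = 0.02883 × 0.1500 = 4.324 × 10^-3 mol
From the 1:2 ratio, n(As2O3) in each aliquot = 1/2 × 4.324 × 10^-3 = 2.162 × 10^-3 mol
n(As2O3) in the whole flask = 2.162 × 10^-3 × 200.0/50.00 = 8.649 × 10^-3 mol
mass of As2O3 = 8.649 × 10^-3 × 197.84 = 1.711 g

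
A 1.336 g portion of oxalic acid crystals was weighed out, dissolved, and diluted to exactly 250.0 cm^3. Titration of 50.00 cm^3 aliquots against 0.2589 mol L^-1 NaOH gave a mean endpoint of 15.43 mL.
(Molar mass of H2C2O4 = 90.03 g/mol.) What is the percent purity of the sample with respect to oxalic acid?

67.30 %

H2C2O4 + 2 NaOH → Na2C2O4 + 2 H2O
n(NaOH) per titration = 0.01543 × 0.2589 = 3.995 × 10^-3 mol
From the 1:2 ratio, n(H2C2O4) in each aliquot = 1/2 × 3.995 × 10^-3 = 1.997 × 10^-3 mol
n(H2C2O4) in the whole flask = 1.997 × 10^-3 × 250.0/50.00 = 9.987 × 10^-3 mol
mass of H2C2O4 = 9.987 × 10^-3 × 90.03 = 0.8991 g
% H2C2O4 = 0.8991 / 1.336 × 100 = 67.30 %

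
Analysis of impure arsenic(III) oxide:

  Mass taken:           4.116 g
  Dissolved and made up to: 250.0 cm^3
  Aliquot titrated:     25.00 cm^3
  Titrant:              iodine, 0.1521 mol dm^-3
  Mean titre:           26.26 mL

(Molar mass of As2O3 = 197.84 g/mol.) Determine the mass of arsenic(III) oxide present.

As2O3 + 2 I2 + 2 H2O → As2O5 + 4 HI
n(I2) per titration = 0.02626 × 0.1521 = 3.994 × 10^-3 mol
From the 1:2 ratio, n(As2O3) in each aliquot = 1/2 × 3.994 × 10^-3 = 1.997 × 10^-3 mol
n(As2O3) in the whole flask = 1.997 × 10^-3 × 250.0/25.00 = 0.01997 mol
mass of As2O3 = 0.01997 × 197.84 = 3.951 g

3.951 g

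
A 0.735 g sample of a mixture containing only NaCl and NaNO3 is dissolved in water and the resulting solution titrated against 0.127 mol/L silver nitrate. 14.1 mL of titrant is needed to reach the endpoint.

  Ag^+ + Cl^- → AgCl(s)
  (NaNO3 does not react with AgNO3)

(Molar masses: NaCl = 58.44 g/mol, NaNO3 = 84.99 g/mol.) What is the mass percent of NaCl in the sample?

n(AgNO3) = 0.0141 × 0.127 = 1.79 × 10^-3 mol
Let x = n(NaCl), y = n(NaNO3).
Titrant: 1x = 1.79 × 10^-3;  mass: 58.44x + 84.99y = 0.735
Solving, x = 1.79 × 10^-3 mol, y = 7.42 × 10^-3 mol
mass of NaCl = 1.79 × 10^-3 × 58.44 = 0.105 g
% NaCl = 0.105 / 0.735 × 100 = 14.2 %

14.2 %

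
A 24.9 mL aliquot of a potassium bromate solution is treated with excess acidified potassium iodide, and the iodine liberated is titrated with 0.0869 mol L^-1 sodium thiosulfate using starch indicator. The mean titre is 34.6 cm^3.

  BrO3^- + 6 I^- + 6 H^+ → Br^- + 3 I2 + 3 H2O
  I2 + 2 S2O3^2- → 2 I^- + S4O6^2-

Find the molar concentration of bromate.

0.0201 mol/L

n(S2O3^2-) = 0.0346 × 0.0869 = 3.01 × 10^-3 mol
n(I2) = n(S2O3^2-)/2 = 1.50 × 10^-3 mol
From the 1:3 ratio, n(BrO3^-) in the aliquot = 1/3 × 1.50 × 10^-3 = 5.01 × 10^-4 mol
[BrO3^-] = 5.01 × 10^-4 / 0.0249 = 0.0201 mol/L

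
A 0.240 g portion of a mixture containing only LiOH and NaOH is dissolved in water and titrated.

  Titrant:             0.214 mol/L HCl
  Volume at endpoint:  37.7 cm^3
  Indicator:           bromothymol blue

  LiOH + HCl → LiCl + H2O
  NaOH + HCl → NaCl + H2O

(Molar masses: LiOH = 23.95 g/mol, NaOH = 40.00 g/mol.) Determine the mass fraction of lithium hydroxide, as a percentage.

n(HCl) = 0.0377 × 0.214 = 8.07 × 10^-3 mol
Let x = n(LiOH), y = n(NaOH).
Titrant: 1x + 1y = 8.07 × 10^-3;  mass: 23.95x + 40.00y = 0.240
Solving, x = 5.15 × 10^-3 mol, y = 2.91 × 10^-3 mol
mass of LiOH = 5.15 × 10^-3 × 23.95 = 0.123 g
% LiOH = 0.123 / 0.240 × 100 = 51.4 %

51.4 %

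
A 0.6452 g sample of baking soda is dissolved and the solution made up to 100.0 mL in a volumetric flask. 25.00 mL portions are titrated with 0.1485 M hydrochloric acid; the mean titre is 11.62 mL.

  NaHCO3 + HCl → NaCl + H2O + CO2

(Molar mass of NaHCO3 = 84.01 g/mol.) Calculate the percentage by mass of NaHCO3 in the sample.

n(HCl) per titration = 0.01162 × 0.1485 = 1.726 × 10^-3 mol
n(NaHCO3) in each aliquot = 1.726 × 10^-3 mol (1:1 ratio)
n(NaHCO3) in the whole flask = 1.726 × 10^-3 × 100.0/25.00 = 6.902 × 10^-3 mol
mass of NaHCO3 = 6.902 × 10^-3 × 84.01 = 0.5799 g
% NaHCO3 = 0.5799 / 0.6452 × 100 = 89.87 %

89.87 %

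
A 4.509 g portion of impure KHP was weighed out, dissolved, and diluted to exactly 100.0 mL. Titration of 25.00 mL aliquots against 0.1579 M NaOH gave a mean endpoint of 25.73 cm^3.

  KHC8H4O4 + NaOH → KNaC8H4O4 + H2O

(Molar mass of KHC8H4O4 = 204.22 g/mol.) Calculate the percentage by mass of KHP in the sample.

n(NaOH) per titration = 0.02573 × 0.1579 = 4.063 × 10^-3 mol
n(KHC8H4O4) in each aliquot = 4.063 × 10^-3 mol (1:1 ratio)
n(KHC8H4O4) in the whole flask = 4.063 × 10^-3 × 100.0/25.00 = 0.01625 mol
mass of KHC8H4O4 = 0.01625 × 204.22 = 3.319 g
% KHC8H4O4 = 3.319 / 4.509 × 100 = 73.60 %

73.60 %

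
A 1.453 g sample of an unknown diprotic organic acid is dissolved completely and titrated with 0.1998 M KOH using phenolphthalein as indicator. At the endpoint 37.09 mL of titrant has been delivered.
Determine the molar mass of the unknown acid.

392.1 g/mol

n(KOH) = 0.03709 L × 0.1998 mol/L = 7.411 × 10^-3 mol
From the 1:2 ratio, n(H2A) = 1/2 × 7.411 × 10^-3 = 3.705 × 10^-3 mol
M = m / n = 1.453 g / 3.705 × 10^-3 mol = 392.1 g/mol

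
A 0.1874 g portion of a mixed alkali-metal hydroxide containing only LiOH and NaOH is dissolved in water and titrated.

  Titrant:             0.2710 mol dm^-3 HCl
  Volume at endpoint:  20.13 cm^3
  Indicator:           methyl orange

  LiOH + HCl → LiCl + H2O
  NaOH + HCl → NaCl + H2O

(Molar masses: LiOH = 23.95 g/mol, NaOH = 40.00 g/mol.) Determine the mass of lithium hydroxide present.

n(HCl) = 0.02013 × 0.2710 = 5.455 × 10^-3 mol
Let x = n(LiOH), y = n(NaOH).
Titrant: 1x + 1y = 5.455 × 10^-3;  mass: 23.95x + 40.00y = 0.1874
Solving, x = 1.920 × 10^-3 mol, y = 3.536 × 10^-3 mol
mass of LiOH = 1.920 × 10^-3 × 23.95 = 0.04597 g

0.04597 g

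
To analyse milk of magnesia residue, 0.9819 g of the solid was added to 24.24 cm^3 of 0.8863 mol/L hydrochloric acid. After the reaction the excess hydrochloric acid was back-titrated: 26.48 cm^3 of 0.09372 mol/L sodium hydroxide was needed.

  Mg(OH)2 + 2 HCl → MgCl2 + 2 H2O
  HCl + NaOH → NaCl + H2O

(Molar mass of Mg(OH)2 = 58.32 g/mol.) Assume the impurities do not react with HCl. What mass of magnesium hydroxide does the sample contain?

n(HCl) added = 0.02424 × 0.8863 = 0.02148 mol
n(NaOH) used in back-titration = 0.02648 × 0.09372 = 2.482 × 10^-3 mol
n(HCl) left over = 2.482 × 10^-3 mol (1:1 ratio)
n(HCl) consumed by analyte = 0.02148 − 2.482 × 10^-3 = 0.01900 mol
From the 1:2 ratio, n(Mg(OH)2) = 1/2 × 0.01900 = 9.501 × 10^-3 mol
mass of Mg(OH)2 = 9.501 × 10^-3 × 58.32 = 0.5541 g

0.5541 g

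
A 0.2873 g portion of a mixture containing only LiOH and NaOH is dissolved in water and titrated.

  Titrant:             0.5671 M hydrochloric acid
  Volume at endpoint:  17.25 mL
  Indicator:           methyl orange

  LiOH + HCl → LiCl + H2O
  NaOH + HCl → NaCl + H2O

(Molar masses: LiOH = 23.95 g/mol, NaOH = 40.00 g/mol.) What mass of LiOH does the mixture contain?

0.1552 g

n(HCl) = 0.01725 × 0.5671 = 9.782 × 10^-3 mol
Let x = n(LiOH), y = n(NaOH).
Titrant: 1x + 1y = 9.782 × 10^-3;  mass: 23.95x + 40.00y = 0.2873
Solving, x = 6.480 × 10^-3 mol, y = 3.303 × 10^-3 mol
mass of LiOH = 6.480 × 10^-3 × 23.95 = 0.1552 g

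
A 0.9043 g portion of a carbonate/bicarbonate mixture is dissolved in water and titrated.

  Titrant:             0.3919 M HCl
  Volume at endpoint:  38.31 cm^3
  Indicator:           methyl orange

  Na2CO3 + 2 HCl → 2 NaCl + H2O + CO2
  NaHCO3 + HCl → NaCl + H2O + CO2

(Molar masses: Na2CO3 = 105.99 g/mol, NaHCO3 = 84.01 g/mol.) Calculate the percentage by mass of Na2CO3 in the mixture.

n(HCl) = 0.03831 × 0.3919 = 0.01501 mol
Let x = n(Na2CO3), y = n(NaHCO3).
Titrant: 2x + 1y = 0.01501;  mass: 105.99x + 84.01y = 0.9043
Solving, x = 5.755 × 10^-3 mol, y = 3.503 × 10^-3 mol
mass of Na2CO3 = 5.755 × 10^-3 × 105.99 = 0.6100 g
% Na2CO3 = 0.6100 / 0.9043 × 100 = 67.46 %

67.46 %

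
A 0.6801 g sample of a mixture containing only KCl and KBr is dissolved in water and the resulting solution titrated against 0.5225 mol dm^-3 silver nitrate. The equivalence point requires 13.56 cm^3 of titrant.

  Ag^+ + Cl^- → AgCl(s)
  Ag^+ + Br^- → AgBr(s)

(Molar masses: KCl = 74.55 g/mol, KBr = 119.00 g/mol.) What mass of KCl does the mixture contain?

0.2734 g

n(AgNO3) = 0.01356 × 0.5225 = 7.085 × 10^-3 mol
Let x = n(KCl), y = n(KBr).
Titrant: 1x + 1y = 7.085 × 10^-3;  mass: 74.55x + 119.00y = 0.6801
Solving, x = 3.668 × 10^-3 mol, y = 3.417 × 10^-3 mol
mass of KCl = 3.668 × 10^-3 × 74.55 = 0.2734 g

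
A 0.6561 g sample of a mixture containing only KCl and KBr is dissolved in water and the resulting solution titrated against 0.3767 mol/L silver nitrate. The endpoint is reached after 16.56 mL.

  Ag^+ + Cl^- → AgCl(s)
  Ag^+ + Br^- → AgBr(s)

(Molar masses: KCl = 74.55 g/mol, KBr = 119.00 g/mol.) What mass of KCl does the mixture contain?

n(AgNO3) = 0.01656 × 0.3767 = 6.238 × 10^-3 mol
Let x = n(KCl), y = n(KBr).
Titrant: 1x + 1y = 6.238 × 10^-3;  mass: 74.55x + 119.00y = 0.6561
Solving, x = 1.940 × 10^-3 mol, y = 4.298 × 10^-3 mol
mass of KCl = 1.940 × 10^-3 × 74.55 = 0.1446 g

0.1446 g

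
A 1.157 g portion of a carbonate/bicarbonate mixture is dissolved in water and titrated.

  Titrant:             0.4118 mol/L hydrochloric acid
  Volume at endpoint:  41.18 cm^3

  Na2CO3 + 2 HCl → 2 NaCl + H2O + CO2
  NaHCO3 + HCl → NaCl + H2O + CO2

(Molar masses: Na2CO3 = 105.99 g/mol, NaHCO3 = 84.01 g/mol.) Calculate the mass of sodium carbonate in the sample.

n(HCl) = 0.04118 × 0.4118 = 0.01696 mol
Let x = n(Na2CO3), y = n(NaHCO3).
Titrant: 2x + 1y = 0.01696;  mass: 105.99x + 84.01y = 1.157
Solving, x = 4.315 × 10^-3 mol, y = 8.329 × 10^-3 mol
mass of Na2CO3 = 4.315 × 10^-3 × 105.99 = 0.4573 g

0.4573 g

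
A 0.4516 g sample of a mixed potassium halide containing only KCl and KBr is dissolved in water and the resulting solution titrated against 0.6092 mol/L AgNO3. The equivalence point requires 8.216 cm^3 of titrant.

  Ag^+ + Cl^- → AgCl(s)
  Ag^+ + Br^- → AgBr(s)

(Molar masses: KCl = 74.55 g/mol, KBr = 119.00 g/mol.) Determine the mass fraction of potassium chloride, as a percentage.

n(AgNO3) = 0.008216 × 0.6092 = 5.005 × 10^-3 mol
Let x = n(KCl), y = n(KBr).
Titrant: 1x + 1y = 5.005 × 10^-3;  mass: 74.55x + 119.00y = 0.4516
Solving, x = 3.240 × 10^-3 mol, y = 1.765 × 10^-3 mol
mass of KCl = 3.240 × 10^-3 × 74.55 = 0.2415 g
% KCl = 0.2415 / 0.4516 × 100 = 53.49 %

53.49 %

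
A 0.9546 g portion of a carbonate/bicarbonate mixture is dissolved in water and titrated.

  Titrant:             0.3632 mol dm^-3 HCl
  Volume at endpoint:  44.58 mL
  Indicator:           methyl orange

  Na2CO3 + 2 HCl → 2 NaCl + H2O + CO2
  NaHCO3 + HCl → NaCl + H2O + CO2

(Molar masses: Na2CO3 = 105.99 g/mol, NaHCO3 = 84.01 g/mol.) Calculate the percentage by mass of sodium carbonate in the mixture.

72.61 %

n(HCl) = 0.04458 × 0.3632 = 0.01619 mol
Let x = n(Na2CO3), y = n(NaHCO3).
Titrant: 2x + 1y = 0.01619;  mass: 105.99x + 84.01y = 0.9546
Solving, x = 6.539 × 10^-3 mol, y = 3.112 × 10^-3 mol
mass of Na2CO3 = 6.539 × 10^-3 × 105.99 = 0.6931 g
% Na2CO3 = 0.6931 / 0.9546 × 100 = 72.61 %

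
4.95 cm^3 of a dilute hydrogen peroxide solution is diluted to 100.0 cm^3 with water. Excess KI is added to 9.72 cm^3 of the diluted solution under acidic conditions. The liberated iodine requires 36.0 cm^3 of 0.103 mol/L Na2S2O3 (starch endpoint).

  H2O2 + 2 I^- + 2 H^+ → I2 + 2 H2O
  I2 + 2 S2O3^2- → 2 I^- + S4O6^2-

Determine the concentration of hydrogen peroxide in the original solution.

3.85 mol/L

n(S2O3^2-) = 0.0360 × 0.103 = 3.71 × 10^-3 mol
n(I2) = n(S2O3^2-)/2 = 1.85 × 10^-3 mol
n(H2O2) in the aliquot = 1.85 × 10^-3 mol (1:1 ratio)
[H2O2]_dilute = 1.85 × 10^-3 / 0.00972 = 0.191 mol/L
[H2O2]_original = 0.191 × 100.0/4.95 = 3.85 mol/L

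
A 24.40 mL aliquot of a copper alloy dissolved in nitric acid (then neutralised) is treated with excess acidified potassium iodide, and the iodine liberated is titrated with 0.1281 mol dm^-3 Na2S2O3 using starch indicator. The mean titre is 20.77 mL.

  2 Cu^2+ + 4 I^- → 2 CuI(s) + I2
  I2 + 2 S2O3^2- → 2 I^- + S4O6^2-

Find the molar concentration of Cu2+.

n(S2O3^2-) = 0.02077 × 0.1281 = 2.661 × 10^-3 mol
n(I2) = n(S2O3^2-)/2 = 1.330 × 10^-3 mol
From the 2:1 ratio, n(Cu2+) in the aliquot = 2/1 × 1.330 × 10^-3 = 2.661 × 10^-3 mol
[Cu2+] = 2.661 × 10^-3 / 0.02440 = 0.1090 mol/L

0.1090 mol/L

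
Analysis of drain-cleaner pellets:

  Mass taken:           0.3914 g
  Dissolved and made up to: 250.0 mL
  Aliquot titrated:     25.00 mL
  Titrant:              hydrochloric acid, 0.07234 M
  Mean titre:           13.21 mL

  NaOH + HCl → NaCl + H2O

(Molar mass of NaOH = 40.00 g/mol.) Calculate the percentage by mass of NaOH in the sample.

97.66 %

n(HCl) per titration = 0.01321 × 0.07234 = 9.556 × 10^-4 mol
n(NaOH) in each aliquot = 9.556 × 10^-4 mol (1:1 ratio)
n(NaOH) in the whole flask = 9.556 × 10^-4 × 250.0/25.00 = 9.556 × 10^-3 mol
mass of NaOH = 9.556 × 10^-3 × 40.00 = 0.3822 g
% NaOH = 0.3822 / 0.3914 × 100 = 97.66 %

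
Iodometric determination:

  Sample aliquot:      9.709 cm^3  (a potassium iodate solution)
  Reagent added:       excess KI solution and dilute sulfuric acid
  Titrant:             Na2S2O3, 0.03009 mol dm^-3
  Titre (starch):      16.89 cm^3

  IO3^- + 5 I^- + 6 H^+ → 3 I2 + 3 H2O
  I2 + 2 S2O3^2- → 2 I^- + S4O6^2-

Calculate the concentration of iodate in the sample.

0.008724 mol/L

n(S2O3^2-) = 0.01689 × 0.03009 = 5.082 × 10^-4 mol
n(I2) = n(S2O3^2-)/2 = 2.541 × 10^-4 mol
From the 1:3 ratio, n(IO3^-) in the aliquot = 1/3 × 2.541 × 10^-4 = 8.470 × 10^-5 mol
[IO3^-] = 8.470 × 10^-5 / 0.009709 = 0.008724 mol/L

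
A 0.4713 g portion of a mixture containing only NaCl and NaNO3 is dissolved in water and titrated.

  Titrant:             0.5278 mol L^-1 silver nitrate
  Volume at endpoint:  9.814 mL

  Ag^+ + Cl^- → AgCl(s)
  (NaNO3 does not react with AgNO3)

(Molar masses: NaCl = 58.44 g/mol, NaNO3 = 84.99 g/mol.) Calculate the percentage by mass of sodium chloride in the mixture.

n(AgNO3) = 0.009814 × 0.5278 = 5.180 × 10^-3 mol
Let x = n(NaCl), y = n(NaNO3).
Titrant: 1x = 5.180 × 10^-3;  mass: 58.44x + 84.99y = 0.4713
Solving, x = 5.180 × 10^-3 mol, y = 1.984 × 10^-3 mol
mass of NaCl = 5.180 × 10^-3 × 58.44 = 0.3027 g
% NaCl = 0.3027 / 0.4713 × 100 = 64.23 %

64.23 %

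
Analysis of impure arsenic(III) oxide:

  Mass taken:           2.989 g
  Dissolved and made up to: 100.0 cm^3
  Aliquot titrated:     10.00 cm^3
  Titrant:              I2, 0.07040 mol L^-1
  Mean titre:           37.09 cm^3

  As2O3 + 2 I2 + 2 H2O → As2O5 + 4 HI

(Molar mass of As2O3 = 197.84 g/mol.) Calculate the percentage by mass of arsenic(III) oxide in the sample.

86.41 %

n(I2) per titration = 0.03709 × 0.07040 = 2.611 × 10^-3 mol
From the 1:2 ratio, n(As2O3) in each aliquot = 1/2 × 2.611 × 10^-3 = 1.306 × 10^-3 mol
n(As2O3) in the whole flask = 1.306 × 10^-3 × 100.0/10.00 = 0.01306 mol
mass of As2O3 = 0.01306 × 197.84 = 2.583 g
% As2O3 = 2.583 / 2.989 × 100 = 86.41 %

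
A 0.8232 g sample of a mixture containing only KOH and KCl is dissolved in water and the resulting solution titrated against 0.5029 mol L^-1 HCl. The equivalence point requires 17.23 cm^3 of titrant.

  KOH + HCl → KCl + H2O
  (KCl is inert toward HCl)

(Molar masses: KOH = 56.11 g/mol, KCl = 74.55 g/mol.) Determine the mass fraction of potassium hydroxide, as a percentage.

n(HCl) = 0.01723 × 0.5029 = 8.665 × 10^-3 mol
Let x = n(KOH), y = n(KCl).
Titrant: 1x = 8.665 × 10^-3;  mass: 56.11x + 74.55y = 0.8232
Solving, x = 8.665 × 10^-3 mol, y = 4.521 × 10^-3 mol
mass of KOH = 8.665 × 10^-3 × 56.11 = 0.4862 g
% KOH = 0.4862 / 0.8232 × 100 = 59.06 %

59.06 %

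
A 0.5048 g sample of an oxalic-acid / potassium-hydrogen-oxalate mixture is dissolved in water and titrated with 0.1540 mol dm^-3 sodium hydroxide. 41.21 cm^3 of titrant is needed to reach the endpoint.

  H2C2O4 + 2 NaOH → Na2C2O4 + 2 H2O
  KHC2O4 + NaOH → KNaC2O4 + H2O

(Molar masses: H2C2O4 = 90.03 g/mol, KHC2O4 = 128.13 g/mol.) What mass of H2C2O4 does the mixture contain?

n(NaOH) = 0.04121 × 0.1540 = 6.346 × 10^-3 mol
Let x = n(H2C2O4), y = n(KHC2O4).
Titrant: 2x + 1y = 6.346 × 10^-3;  mass: 90.03x + 128.13y = 0.5048
Solving, x = 1.855 × 10^-3 mol, y = 2.636 × 10^-3 mol
mass of H2C2O4 = 1.855 × 10^-3 × 90.03 = 0.1670 g

0.1670 g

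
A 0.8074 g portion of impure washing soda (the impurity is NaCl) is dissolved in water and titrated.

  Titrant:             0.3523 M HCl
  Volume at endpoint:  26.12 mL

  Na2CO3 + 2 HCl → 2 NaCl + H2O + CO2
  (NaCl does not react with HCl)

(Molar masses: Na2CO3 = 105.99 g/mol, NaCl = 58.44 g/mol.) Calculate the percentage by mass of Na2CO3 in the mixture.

60.40 %

n(HCl) = 0.02612 × 0.3523 = 9.202 × 10^-3 mol
Let x = n(Na2CO3), y = n(NaCl).
Titrant: 2x = 9.202 × 10^-3;  mass: 105.99x + 58.44y = 0.8074
Solving, x = 4.601 × 10^-3 mol, y = 5.471 × 10^-3 mol
mass of Na2CO3 = 4.601 × 10^-3 × 105.99 = 0.4877 g
% Na2CO3 = 0.4877 / 0.8074 × 100 = 60.40 %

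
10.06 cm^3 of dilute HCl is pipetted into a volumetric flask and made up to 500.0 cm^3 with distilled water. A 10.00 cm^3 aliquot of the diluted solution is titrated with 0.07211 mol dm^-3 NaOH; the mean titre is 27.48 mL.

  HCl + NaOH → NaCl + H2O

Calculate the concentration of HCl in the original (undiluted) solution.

9.849 mol/L

n(NaOH) = 0.02748 × 0.07211 = 1.982 × 10^-3 mol
n(HCl) in the aliquot = 1.982 × 10^-3 mol (1:1 ratio)
[HCl]_dilute = 1.982 × 10^-3 / 0.01000 = 0.1982 mol/L
Dilution factor = 500.0 / 10.06 = 49.70
[HCl]_stock = 0.1982 × 49.70 = 9.849 mol/L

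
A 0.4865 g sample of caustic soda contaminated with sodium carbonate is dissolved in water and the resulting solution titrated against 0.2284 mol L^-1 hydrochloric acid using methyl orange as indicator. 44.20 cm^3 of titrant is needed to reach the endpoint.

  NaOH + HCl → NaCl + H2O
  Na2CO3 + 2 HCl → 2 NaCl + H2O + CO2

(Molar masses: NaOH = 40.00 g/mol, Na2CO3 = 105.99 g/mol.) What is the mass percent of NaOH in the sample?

n(HCl) = 0.04420 × 0.2284 = 0.01010 mol
Let x = n(NaOH), y = n(Na2CO3).
Titrant: 1x + 2y = 0.01010;  mass: 40.00x + 105.99y = 0.4865
Solving, x = 3.732 × 10^-3 mol, y = 3.182 × 10^-3 mol
mass of NaOH = 3.732 × 10^-3 × 40.00 = 0.1493 g
% NaOH = 0.1493 / 0.4865 × 100 = 30.69 %

30.69 %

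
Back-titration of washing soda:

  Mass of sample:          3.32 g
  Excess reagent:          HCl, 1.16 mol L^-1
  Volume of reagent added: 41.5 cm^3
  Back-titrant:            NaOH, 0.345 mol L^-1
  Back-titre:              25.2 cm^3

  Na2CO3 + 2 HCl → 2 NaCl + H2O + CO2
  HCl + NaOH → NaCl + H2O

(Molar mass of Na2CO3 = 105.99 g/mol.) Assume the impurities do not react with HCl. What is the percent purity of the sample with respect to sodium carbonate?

63.0 %

n(HCl) added = 0.0415 × 1.16 = 0.0481 mol
n(NaOH) used in back-titration = 0.0252 × 0.345 = 8.69 × 10^-3 mol
n(HCl) left over = 8.69 × 10^-3 mol (1:1 ratio)
n(HCl) consumed by analyte = 0.0481 − 8.69 × 10^-3 = 0.0394 mol
From the 1:2 ratio, n(Na2CO3) = 1/2 × 0.0394 = 0.0197 mol
mass of Na2CO3 = 0.0197 × 105.99 = 2.09 g
% Na2CO3 = 2.09 / 3.32 × 100 = 63.0 %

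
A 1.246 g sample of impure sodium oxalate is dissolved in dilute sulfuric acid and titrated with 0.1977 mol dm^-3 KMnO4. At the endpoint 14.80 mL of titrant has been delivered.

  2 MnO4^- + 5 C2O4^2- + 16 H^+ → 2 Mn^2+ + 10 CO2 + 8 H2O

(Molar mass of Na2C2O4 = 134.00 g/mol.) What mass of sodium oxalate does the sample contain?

0.9802 g

n(KMnO4) = 0.01480 L × 0.1977 mol/L = 2.926 × 10^-3 mol
From the 5:2 ratio, n(Na2C2O4) = 5/2 × 2.926 × 10^-3 = 7.315 × 10^-3 mol
mass of Na2C2O4 = 7.315 × 10^-3 × 134.00 g/mol = 0.9802 g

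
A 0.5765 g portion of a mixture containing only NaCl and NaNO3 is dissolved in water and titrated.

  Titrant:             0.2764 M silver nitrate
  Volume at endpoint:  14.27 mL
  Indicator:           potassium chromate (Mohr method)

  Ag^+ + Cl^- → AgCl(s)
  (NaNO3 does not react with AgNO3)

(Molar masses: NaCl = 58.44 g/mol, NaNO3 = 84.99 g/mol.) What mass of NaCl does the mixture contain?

n(AgNO3) = 0.01427 × 0.2764 = 3.944 × 10^-3 mol
Let x = n(NaCl), y = n(NaNO3).
Titrant: 1x = 3.944 × 10^-3;  mass: 58.44x + 84.99y = 0.5765
Solving, x = 3.944 × 10^-3 mol, y = 4.071 × 10^-3 mol
mass of NaCl = 3.944 × 10^-3 × 58.44 = 0.2305 g

0.2305 g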